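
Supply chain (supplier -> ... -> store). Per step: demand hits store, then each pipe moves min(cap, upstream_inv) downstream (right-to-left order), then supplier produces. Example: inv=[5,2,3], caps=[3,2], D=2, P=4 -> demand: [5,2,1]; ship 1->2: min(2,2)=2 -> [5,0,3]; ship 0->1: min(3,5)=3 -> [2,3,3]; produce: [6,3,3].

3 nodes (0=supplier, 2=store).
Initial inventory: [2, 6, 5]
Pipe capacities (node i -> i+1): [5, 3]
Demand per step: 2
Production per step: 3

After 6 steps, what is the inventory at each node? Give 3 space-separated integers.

Step 1: demand=2,sold=2 ship[1->2]=3 ship[0->1]=2 prod=3 -> inv=[3 5 6]
Step 2: demand=2,sold=2 ship[1->2]=3 ship[0->1]=3 prod=3 -> inv=[3 5 7]
Step 3: demand=2,sold=2 ship[1->2]=3 ship[0->1]=3 prod=3 -> inv=[3 5 8]
Step 4: demand=2,sold=2 ship[1->2]=3 ship[0->1]=3 prod=3 -> inv=[3 5 9]
Step 5: demand=2,sold=2 ship[1->2]=3 ship[0->1]=3 prod=3 -> inv=[3 5 10]
Step 6: demand=2,sold=2 ship[1->2]=3 ship[0->1]=3 prod=3 -> inv=[3 5 11]

3 5 11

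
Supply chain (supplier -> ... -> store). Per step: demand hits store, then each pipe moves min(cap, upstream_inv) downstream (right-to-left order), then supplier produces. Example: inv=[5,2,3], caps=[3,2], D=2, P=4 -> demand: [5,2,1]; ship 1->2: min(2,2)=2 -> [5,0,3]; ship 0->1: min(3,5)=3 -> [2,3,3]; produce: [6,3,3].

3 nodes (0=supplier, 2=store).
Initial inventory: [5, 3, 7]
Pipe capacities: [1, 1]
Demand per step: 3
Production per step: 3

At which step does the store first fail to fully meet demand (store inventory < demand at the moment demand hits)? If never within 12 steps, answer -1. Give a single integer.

Step 1: demand=3,sold=3 ship[1->2]=1 ship[0->1]=1 prod=3 -> [7 3 5]
Step 2: demand=3,sold=3 ship[1->2]=1 ship[0->1]=1 prod=3 -> [9 3 3]
Step 3: demand=3,sold=3 ship[1->2]=1 ship[0->1]=1 prod=3 -> [11 3 1]
Step 4: demand=3,sold=1 ship[1->2]=1 ship[0->1]=1 prod=3 -> [13 3 1]
Step 5: demand=3,sold=1 ship[1->2]=1 ship[0->1]=1 prod=3 -> [15 3 1]
Step 6: demand=3,sold=1 ship[1->2]=1 ship[0->1]=1 prod=3 -> [17 3 1]
Step 7: demand=3,sold=1 ship[1->2]=1 ship[0->1]=1 prod=3 -> [19 3 1]
Step 8: demand=3,sold=1 ship[1->2]=1 ship[0->1]=1 prod=3 -> [21 3 1]
Step 9: demand=3,sold=1 ship[1->2]=1 ship[0->1]=1 prod=3 -> [23 3 1]
Step 10: demand=3,sold=1 ship[1->2]=1 ship[0->1]=1 prod=3 -> [25 3 1]
Step 11: demand=3,sold=1 ship[1->2]=1 ship[0->1]=1 prod=3 -> [27 3 1]
Step 12: demand=3,sold=1 ship[1->2]=1 ship[0->1]=1 prod=3 -> [29 3 1]
First stockout at step 4

4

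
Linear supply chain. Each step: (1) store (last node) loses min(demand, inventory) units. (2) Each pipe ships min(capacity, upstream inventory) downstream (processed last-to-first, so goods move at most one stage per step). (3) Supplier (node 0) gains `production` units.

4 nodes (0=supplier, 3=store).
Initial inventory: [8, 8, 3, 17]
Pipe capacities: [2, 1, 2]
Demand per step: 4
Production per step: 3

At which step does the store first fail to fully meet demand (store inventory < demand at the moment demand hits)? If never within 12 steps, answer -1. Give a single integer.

Step 1: demand=4,sold=4 ship[2->3]=2 ship[1->2]=1 ship[0->1]=2 prod=3 -> [9 9 2 15]
Step 2: demand=4,sold=4 ship[2->3]=2 ship[1->2]=1 ship[0->1]=2 prod=3 -> [10 10 1 13]
Step 3: demand=4,sold=4 ship[2->3]=1 ship[1->2]=1 ship[0->1]=2 prod=3 -> [11 11 1 10]
Step 4: demand=4,sold=4 ship[2->3]=1 ship[1->2]=1 ship[0->1]=2 prod=3 -> [12 12 1 7]
Step 5: demand=4,sold=4 ship[2->3]=1 ship[1->2]=1 ship[0->1]=2 prod=3 -> [13 13 1 4]
Step 6: demand=4,sold=4 ship[2->3]=1 ship[1->2]=1 ship[0->1]=2 prod=3 -> [14 14 1 1]
Step 7: demand=4,sold=1 ship[2->3]=1 ship[1->2]=1 ship[0->1]=2 prod=3 -> [15 15 1 1]
Step 8: demand=4,sold=1 ship[2->3]=1 ship[1->2]=1 ship[0->1]=2 prod=3 -> [16 16 1 1]
Step 9: demand=4,sold=1 ship[2->3]=1 ship[1->2]=1 ship[0->1]=2 prod=3 -> [17 17 1 1]
Step 10: demand=4,sold=1 ship[2->3]=1 ship[1->2]=1 ship[0->1]=2 prod=3 -> [18 18 1 1]
Step 11: demand=4,sold=1 ship[2->3]=1 ship[1->2]=1 ship[0->1]=2 prod=3 -> [19 19 1 1]
Step 12: demand=4,sold=1 ship[2->3]=1 ship[1->2]=1 ship[0->1]=2 prod=3 -> [20 20 1 1]
First stockout at step 7

7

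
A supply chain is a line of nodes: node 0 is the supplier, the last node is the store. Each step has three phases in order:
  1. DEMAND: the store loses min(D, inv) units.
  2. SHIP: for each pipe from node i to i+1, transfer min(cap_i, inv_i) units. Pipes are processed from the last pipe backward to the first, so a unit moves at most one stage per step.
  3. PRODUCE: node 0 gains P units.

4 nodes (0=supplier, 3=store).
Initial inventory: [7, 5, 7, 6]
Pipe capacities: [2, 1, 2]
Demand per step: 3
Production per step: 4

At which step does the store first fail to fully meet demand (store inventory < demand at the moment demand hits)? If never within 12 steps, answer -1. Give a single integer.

Step 1: demand=3,sold=3 ship[2->3]=2 ship[1->2]=1 ship[0->1]=2 prod=4 -> [9 6 6 5]
Step 2: demand=3,sold=3 ship[2->3]=2 ship[1->2]=1 ship[0->1]=2 prod=4 -> [11 7 5 4]
Step 3: demand=3,sold=3 ship[2->3]=2 ship[1->2]=1 ship[0->1]=2 prod=4 -> [13 8 4 3]
Step 4: demand=3,sold=3 ship[2->3]=2 ship[1->2]=1 ship[0->1]=2 prod=4 -> [15 9 3 2]
Step 5: demand=3,sold=2 ship[2->3]=2 ship[1->2]=1 ship[0->1]=2 prod=4 -> [17 10 2 2]
Step 6: demand=3,sold=2 ship[2->3]=2 ship[1->2]=1 ship[0->1]=2 prod=4 -> [19 11 1 2]
Step 7: demand=3,sold=2 ship[2->3]=1 ship[1->2]=1 ship[0->1]=2 prod=4 -> [21 12 1 1]
Step 8: demand=3,sold=1 ship[2->3]=1 ship[1->2]=1 ship[0->1]=2 prod=4 -> [23 13 1 1]
Step 9: demand=3,sold=1 ship[2->3]=1 ship[1->2]=1 ship[0->1]=2 prod=4 -> [25 14 1 1]
Step 10: demand=3,sold=1 ship[2->3]=1 ship[1->2]=1 ship[0->1]=2 prod=4 -> [27 15 1 1]
Step 11: demand=3,sold=1 ship[2->3]=1 ship[1->2]=1 ship[0->1]=2 prod=4 -> [29 16 1 1]
Step 12: demand=3,sold=1 ship[2->3]=1 ship[1->2]=1 ship[0->1]=2 prod=4 -> [31 17 1 1]
First stockout at step 5

5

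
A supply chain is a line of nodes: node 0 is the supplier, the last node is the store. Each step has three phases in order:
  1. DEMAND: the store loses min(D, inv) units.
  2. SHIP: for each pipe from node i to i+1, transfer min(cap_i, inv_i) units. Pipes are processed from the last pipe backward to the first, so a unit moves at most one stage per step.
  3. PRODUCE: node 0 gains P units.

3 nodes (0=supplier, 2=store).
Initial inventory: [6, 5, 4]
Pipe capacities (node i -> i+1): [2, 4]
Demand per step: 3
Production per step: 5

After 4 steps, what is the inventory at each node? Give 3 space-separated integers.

Step 1: demand=3,sold=3 ship[1->2]=4 ship[0->1]=2 prod=5 -> inv=[9 3 5]
Step 2: demand=3,sold=3 ship[1->2]=3 ship[0->1]=2 prod=5 -> inv=[12 2 5]
Step 3: demand=3,sold=3 ship[1->2]=2 ship[0->1]=2 prod=5 -> inv=[15 2 4]
Step 4: demand=3,sold=3 ship[1->2]=2 ship[0->1]=2 prod=5 -> inv=[18 2 3]

18 2 3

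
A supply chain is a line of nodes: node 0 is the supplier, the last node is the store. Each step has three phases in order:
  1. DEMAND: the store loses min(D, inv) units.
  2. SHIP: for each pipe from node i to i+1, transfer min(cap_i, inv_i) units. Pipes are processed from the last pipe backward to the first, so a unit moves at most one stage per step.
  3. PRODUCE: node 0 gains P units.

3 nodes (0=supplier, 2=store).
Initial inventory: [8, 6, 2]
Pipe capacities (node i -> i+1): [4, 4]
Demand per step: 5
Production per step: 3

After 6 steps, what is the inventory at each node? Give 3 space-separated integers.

Step 1: demand=5,sold=2 ship[1->2]=4 ship[0->1]=4 prod=3 -> inv=[7 6 4]
Step 2: demand=5,sold=4 ship[1->2]=4 ship[0->1]=4 prod=3 -> inv=[6 6 4]
Step 3: demand=5,sold=4 ship[1->2]=4 ship[0->1]=4 prod=3 -> inv=[5 6 4]
Step 4: demand=5,sold=4 ship[1->2]=4 ship[0->1]=4 prod=3 -> inv=[4 6 4]
Step 5: demand=5,sold=4 ship[1->2]=4 ship[0->1]=4 prod=3 -> inv=[3 6 4]
Step 6: demand=5,sold=4 ship[1->2]=4 ship[0->1]=3 prod=3 -> inv=[3 5 4]

3 5 4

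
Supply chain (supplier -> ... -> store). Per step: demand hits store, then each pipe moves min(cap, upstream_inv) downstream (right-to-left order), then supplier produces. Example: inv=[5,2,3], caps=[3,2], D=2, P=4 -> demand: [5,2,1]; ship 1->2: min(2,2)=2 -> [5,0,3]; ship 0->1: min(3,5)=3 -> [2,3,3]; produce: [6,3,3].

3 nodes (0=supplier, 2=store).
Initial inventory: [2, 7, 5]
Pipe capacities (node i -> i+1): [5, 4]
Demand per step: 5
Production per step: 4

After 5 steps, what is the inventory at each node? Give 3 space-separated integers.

Step 1: demand=5,sold=5 ship[1->2]=4 ship[0->1]=2 prod=4 -> inv=[4 5 4]
Step 2: demand=5,sold=4 ship[1->2]=4 ship[0->1]=4 prod=4 -> inv=[4 5 4]
Step 3: demand=5,sold=4 ship[1->2]=4 ship[0->1]=4 prod=4 -> inv=[4 5 4]
Step 4: demand=5,sold=4 ship[1->2]=4 ship[0->1]=4 prod=4 -> inv=[4 5 4]
Step 5: demand=5,sold=4 ship[1->2]=4 ship[0->1]=4 prod=4 -> inv=[4 5 4]

4 5 4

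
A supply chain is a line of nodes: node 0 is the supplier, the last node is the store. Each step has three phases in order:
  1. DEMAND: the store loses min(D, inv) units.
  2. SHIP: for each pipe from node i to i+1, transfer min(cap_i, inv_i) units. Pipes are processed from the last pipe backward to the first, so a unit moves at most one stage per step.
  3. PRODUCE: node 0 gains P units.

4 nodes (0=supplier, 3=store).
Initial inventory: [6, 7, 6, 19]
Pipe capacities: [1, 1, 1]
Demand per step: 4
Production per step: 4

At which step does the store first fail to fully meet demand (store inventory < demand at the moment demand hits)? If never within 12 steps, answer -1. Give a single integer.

Step 1: demand=4,sold=4 ship[2->3]=1 ship[1->2]=1 ship[0->1]=1 prod=4 -> [9 7 6 16]
Step 2: demand=4,sold=4 ship[2->3]=1 ship[1->2]=1 ship[0->1]=1 prod=4 -> [12 7 6 13]
Step 3: demand=4,sold=4 ship[2->3]=1 ship[1->2]=1 ship[0->1]=1 prod=4 -> [15 7 6 10]
Step 4: demand=4,sold=4 ship[2->3]=1 ship[1->2]=1 ship[0->1]=1 prod=4 -> [18 7 6 7]
Step 5: demand=4,sold=4 ship[2->3]=1 ship[1->2]=1 ship[0->1]=1 prod=4 -> [21 7 6 4]
Step 6: demand=4,sold=4 ship[2->3]=1 ship[1->2]=1 ship[0->1]=1 prod=4 -> [24 7 6 1]
Step 7: demand=4,sold=1 ship[2->3]=1 ship[1->2]=1 ship[0->1]=1 prod=4 -> [27 7 6 1]
Step 8: demand=4,sold=1 ship[2->3]=1 ship[1->2]=1 ship[0->1]=1 prod=4 -> [30 7 6 1]
Step 9: demand=4,sold=1 ship[2->3]=1 ship[1->2]=1 ship[0->1]=1 prod=4 -> [33 7 6 1]
Step 10: demand=4,sold=1 ship[2->3]=1 ship[1->2]=1 ship[0->1]=1 prod=4 -> [36 7 6 1]
Step 11: demand=4,sold=1 ship[2->3]=1 ship[1->2]=1 ship[0->1]=1 prod=4 -> [39 7 6 1]
Step 12: demand=4,sold=1 ship[2->3]=1 ship[1->2]=1 ship[0->1]=1 prod=4 -> [42 7 6 1]
First stockout at step 7

7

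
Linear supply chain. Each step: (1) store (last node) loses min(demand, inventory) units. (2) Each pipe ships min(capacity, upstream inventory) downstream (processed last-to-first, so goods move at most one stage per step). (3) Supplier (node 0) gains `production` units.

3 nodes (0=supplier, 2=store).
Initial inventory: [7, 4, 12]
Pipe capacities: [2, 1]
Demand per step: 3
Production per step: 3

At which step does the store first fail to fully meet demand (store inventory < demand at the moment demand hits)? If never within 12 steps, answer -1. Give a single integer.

Step 1: demand=3,sold=3 ship[1->2]=1 ship[0->1]=2 prod=3 -> [8 5 10]
Step 2: demand=3,sold=3 ship[1->2]=1 ship[0->1]=2 prod=3 -> [9 6 8]
Step 3: demand=3,sold=3 ship[1->2]=1 ship[0->1]=2 prod=3 -> [10 7 6]
Step 4: demand=3,sold=3 ship[1->2]=1 ship[0->1]=2 prod=3 -> [11 8 4]
Step 5: demand=3,sold=3 ship[1->2]=1 ship[0->1]=2 prod=3 -> [12 9 2]
Step 6: demand=3,sold=2 ship[1->2]=1 ship[0->1]=2 prod=3 -> [13 10 1]
Step 7: demand=3,sold=1 ship[1->2]=1 ship[0->1]=2 prod=3 -> [14 11 1]
Step 8: demand=3,sold=1 ship[1->2]=1 ship[0->1]=2 prod=3 -> [15 12 1]
Step 9: demand=3,sold=1 ship[1->2]=1 ship[0->1]=2 prod=3 -> [16 13 1]
Step 10: demand=3,sold=1 ship[1->2]=1 ship[0->1]=2 prod=3 -> [17 14 1]
Step 11: demand=3,sold=1 ship[1->2]=1 ship[0->1]=2 prod=3 -> [18 15 1]
Step 12: demand=3,sold=1 ship[1->2]=1 ship[0->1]=2 prod=3 -> [19 16 1]
First stockout at step 6

6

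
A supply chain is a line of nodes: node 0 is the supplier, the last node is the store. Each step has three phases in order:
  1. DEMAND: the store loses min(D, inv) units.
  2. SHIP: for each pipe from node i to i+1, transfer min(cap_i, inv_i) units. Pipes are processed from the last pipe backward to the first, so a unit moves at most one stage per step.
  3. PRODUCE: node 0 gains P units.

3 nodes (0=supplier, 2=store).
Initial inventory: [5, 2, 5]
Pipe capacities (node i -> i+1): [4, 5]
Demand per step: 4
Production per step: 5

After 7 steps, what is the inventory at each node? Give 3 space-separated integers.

Step 1: demand=4,sold=4 ship[1->2]=2 ship[0->1]=4 prod=5 -> inv=[6 4 3]
Step 2: demand=4,sold=3 ship[1->2]=4 ship[0->1]=4 prod=5 -> inv=[7 4 4]
Step 3: demand=4,sold=4 ship[1->2]=4 ship[0->1]=4 prod=5 -> inv=[8 4 4]
Step 4: demand=4,sold=4 ship[1->2]=4 ship[0->1]=4 prod=5 -> inv=[9 4 4]
Step 5: demand=4,sold=4 ship[1->2]=4 ship[0->1]=4 prod=5 -> inv=[10 4 4]
Step 6: demand=4,sold=4 ship[1->2]=4 ship[0->1]=4 prod=5 -> inv=[11 4 4]
Step 7: demand=4,sold=4 ship[1->2]=4 ship[0->1]=4 prod=5 -> inv=[12 4 4]

12 4 4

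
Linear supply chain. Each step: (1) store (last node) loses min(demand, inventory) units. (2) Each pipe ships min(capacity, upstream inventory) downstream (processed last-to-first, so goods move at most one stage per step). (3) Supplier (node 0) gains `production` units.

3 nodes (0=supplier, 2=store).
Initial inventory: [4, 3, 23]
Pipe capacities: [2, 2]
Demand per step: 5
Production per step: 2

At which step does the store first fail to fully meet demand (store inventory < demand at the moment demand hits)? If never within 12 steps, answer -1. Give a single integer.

Step 1: demand=5,sold=5 ship[1->2]=2 ship[0->1]=2 prod=2 -> [4 3 20]
Step 2: demand=5,sold=5 ship[1->2]=2 ship[0->1]=2 prod=2 -> [4 3 17]
Step 3: demand=5,sold=5 ship[1->2]=2 ship[0->1]=2 prod=2 -> [4 3 14]
Step 4: demand=5,sold=5 ship[1->2]=2 ship[0->1]=2 prod=2 -> [4 3 11]
Step 5: demand=5,sold=5 ship[1->2]=2 ship[0->1]=2 prod=2 -> [4 3 8]
Step 6: demand=5,sold=5 ship[1->2]=2 ship[0->1]=2 prod=2 -> [4 3 5]
Step 7: demand=5,sold=5 ship[1->2]=2 ship[0->1]=2 prod=2 -> [4 3 2]
Step 8: demand=5,sold=2 ship[1->2]=2 ship[0->1]=2 prod=2 -> [4 3 2]
Step 9: demand=5,sold=2 ship[1->2]=2 ship[0->1]=2 prod=2 -> [4 3 2]
Step 10: demand=5,sold=2 ship[1->2]=2 ship[0->1]=2 prod=2 -> [4 3 2]
Step 11: demand=5,sold=2 ship[1->2]=2 ship[0->1]=2 prod=2 -> [4 3 2]
Step 12: demand=5,sold=2 ship[1->2]=2 ship[0->1]=2 prod=2 -> [4 3 2]
First stockout at step 8

8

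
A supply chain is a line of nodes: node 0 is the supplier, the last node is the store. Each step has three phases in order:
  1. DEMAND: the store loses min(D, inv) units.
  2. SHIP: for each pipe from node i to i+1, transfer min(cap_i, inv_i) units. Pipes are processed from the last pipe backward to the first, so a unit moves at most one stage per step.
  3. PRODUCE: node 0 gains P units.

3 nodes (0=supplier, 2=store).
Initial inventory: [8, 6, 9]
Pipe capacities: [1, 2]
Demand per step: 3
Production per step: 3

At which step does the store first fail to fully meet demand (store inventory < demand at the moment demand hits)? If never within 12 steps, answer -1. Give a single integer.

Step 1: demand=3,sold=3 ship[1->2]=2 ship[0->1]=1 prod=3 -> [10 5 8]
Step 2: demand=3,sold=3 ship[1->2]=2 ship[0->1]=1 prod=3 -> [12 4 7]
Step 3: demand=3,sold=3 ship[1->2]=2 ship[0->1]=1 prod=3 -> [14 3 6]
Step 4: demand=3,sold=3 ship[1->2]=2 ship[0->1]=1 prod=3 -> [16 2 5]
Step 5: demand=3,sold=3 ship[1->2]=2 ship[0->1]=1 prod=3 -> [18 1 4]
Step 6: demand=3,sold=3 ship[1->2]=1 ship[0->1]=1 prod=3 -> [20 1 2]
Step 7: demand=3,sold=2 ship[1->2]=1 ship[0->1]=1 prod=3 -> [22 1 1]
Step 8: demand=3,sold=1 ship[1->2]=1 ship[0->1]=1 prod=3 -> [24 1 1]
Step 9: demand=3,sold=1 ship[1->2]=1 ship[0->1]=1 prod=3 -> [26 1 1]
Step 10: demand=3,sold=1 ship[1->2]=1 ship[0->1]=1 prod=3 -> [28 1 1]
Step 11: demand=3,sold=1 ship[1->2]=1 ship[0->1]=1 prod=3 -> [30 1 1]
Step 12: demand=3,sold=1 ship[1->2]=1 ship[0->1]=1 prod=3 -> [32 1 1]
First stockout at step 7

7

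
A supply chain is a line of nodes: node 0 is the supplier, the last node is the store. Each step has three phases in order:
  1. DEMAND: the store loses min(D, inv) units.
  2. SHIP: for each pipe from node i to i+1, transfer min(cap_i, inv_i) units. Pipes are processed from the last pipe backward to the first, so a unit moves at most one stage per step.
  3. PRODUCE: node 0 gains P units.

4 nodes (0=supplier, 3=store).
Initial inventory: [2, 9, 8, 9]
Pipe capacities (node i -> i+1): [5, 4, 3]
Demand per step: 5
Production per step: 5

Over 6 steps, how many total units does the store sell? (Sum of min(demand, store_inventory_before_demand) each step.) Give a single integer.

Answer: 24

Derivation:
Step 1: sold=5 (running total=5) -> [5 7 9 7]
Step 2: sold=5 (running total=10) -> [5 8 10 5]
Step 3: sold=5 (running total=15) -> [5 9 11 3]
Step 4: sold=3 (running total=18) -> [5 10 12 3]
Step 5: sold=3 (running total=21) -> [5 11 13 3]
Step 6: sold=3 (running total=24) -> [5 12 14 3]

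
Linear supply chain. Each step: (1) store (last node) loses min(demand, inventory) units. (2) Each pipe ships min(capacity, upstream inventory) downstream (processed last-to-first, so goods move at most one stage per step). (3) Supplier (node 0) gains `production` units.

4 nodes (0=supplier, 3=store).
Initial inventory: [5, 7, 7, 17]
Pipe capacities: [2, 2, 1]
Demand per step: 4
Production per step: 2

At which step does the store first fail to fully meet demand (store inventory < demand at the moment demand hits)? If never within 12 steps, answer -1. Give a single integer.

Step 1: demand=4,sold=4 ship[2->3]=1 ship[1->2]=2 ship[0->1]=2 prod=2 -> [5 7 8 14]
Step 2: demand=4,sold=4 ship[2->3]=1 ship[1->2]=2 ship[0->1]=2 prod=2 -> [5 7 9 11]
Step 3: demand=4,sold=4 ship[2->3]=1 ship[1->2]=2 ship[0->1]=2 prod=2 -> [5 7 10 8]
Step 4: demand=4,sold=4 ship[2->3]=1 ship[1->2]=2 ship[0->1]=2 prod=2 -> [5 7 11 5]
Step 5: demand=4,sold=4 ship[2->3]=1 ship[1->2]=2 ship[0->1]=2 prod=2 -> [5 7 12 2]
Step 6: demand=4,sold=2 ship[2->3]=1 ship[1->2]=2 ship[0->1]=2 prod=2 -> [5 7 13 1]
Step 7: demand=4,sold=1 ship[2->3]=1 ship[1->2]=2 ship[0->1]=2 prod=2 -> [5 7 14 1]
Step 8: demand=4,sold=1 ship[2->3]=1 ship[1->2]=2 ship[0->1]=2 prod=2 -> [5 7 15 1]
Step 9: demand=4,sold=1 ship[2->3]=1 ship[1->2]=2 ship[0->1]=2 prod=2 -> [5 7 16 1]
Step 10: demand=4,sold=1 ship[2->3]=1 ship[1->2]=2 ship[0->1]=2 prod=2 -> [5 7 17 1]
Step 11: demand=4,sold=1 ship[2->3]=1 ship[1->2]=2 ship[0->1]=2 prod=2 -> [5 7 18 1]
Step 12: demand=4,sold=1 ship[2->3]=1 ship[1->2]=2 ship[0->1]=2 prod=2 -> [5 7 19 1]
First stockout at step 6

6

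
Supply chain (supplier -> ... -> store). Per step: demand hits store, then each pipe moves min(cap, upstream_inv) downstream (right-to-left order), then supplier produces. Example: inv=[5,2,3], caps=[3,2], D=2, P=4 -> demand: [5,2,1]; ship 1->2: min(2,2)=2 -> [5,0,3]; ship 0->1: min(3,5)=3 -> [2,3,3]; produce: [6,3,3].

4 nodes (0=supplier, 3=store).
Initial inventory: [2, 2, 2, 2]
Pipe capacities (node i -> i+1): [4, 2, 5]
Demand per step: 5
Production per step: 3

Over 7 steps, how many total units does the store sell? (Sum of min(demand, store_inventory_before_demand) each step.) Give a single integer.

Answer: 14

Derivation:
Step 1: sold=2 (running total=2) -> [3 2 2 2]
Step 2: sold=2 (running total=4) -> [3 3 2 2]
Step 3: sold=2 (running total=6) -> [3 4 2 2]
Step 4: sold=2 (running total=8) -> [3 5 2 2]
Step 5: sold=2 (running total=10) -> [3 6 2 2]
Step 6: sold=2 (running total=12) -> [3 7 2 2]
Step 7: sold=2 (running total=14) -> [3 8 2 2]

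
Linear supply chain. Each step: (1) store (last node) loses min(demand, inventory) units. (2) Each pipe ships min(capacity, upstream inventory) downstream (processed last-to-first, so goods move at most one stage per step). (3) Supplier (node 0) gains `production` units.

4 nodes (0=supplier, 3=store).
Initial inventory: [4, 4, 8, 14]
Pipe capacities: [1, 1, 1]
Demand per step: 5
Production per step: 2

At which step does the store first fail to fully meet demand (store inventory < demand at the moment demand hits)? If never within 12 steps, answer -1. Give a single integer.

Step 1: demand=5,sold=5 ship[2->3]=1 ship[1->2]=1 ship[0->1]=1 prod=2 -> [5 4 8 10]
Step 2: demand=5,sold=5 ship[2->3]=1 ship[1->2]=1 ship[0->1]=1 prod=2 -> [6 4 8 6]
Step 3: demand=5,sold=5 ship[2->3]=1 ship[1->2]=1 ship[0->1]=1 prod=2 -> [7 4 8 2]
Step 4: demand=5,sold=2 ship[2->3]=1 ship[1->2]=1 ship[0->1]=1 prod=2 -> [8 4 8 1]
Step 5: demand=5,sold=1 ship[2->3]=1 ship[1->2]=1 ship[0->1]=1 prod=2 -> [9 4 8 1]
Step 6: demand=5,sold=1 ship[2->3]=1 ship[1->2]=1 ship[0->1]=1 prod=2 -> [10 4 8 1]
Step 7: demand=5,sold=1 ship[2->3]=1 ship[1->2]=1 ship[0->1]=1 prod=2 -> [11 4 8 1]
Step 8: demand=5,sold=1 ship[2->3]=1 ship[1->2]=1 ship[0->1]=1 prod=2 -> [12 4 8 1]
Step 9: demand=5,sold=1 ship[2->3]=1 ship[1->2]=1 ship[0->1]=1 prod=2 -> [13 4 8 1]
Step 10: demand=5,sold=1 ship[2->3]=1 ship[1->2]=1 ship[0->1]=1 prod=2 -> [14 4 8 1]
Step 11: demand=5,sold=1 ship[2->3]=1 ship[1->2]=1 ship[0->1]=1 prod=2 -> [15 4 8 1]
Step 12: demand=5,sold=1 ship[2->3]=1 ship[1->2]=1 ship[0->1]=1 prod=2 -> [16 4 8 1]
First stockout at step 4

4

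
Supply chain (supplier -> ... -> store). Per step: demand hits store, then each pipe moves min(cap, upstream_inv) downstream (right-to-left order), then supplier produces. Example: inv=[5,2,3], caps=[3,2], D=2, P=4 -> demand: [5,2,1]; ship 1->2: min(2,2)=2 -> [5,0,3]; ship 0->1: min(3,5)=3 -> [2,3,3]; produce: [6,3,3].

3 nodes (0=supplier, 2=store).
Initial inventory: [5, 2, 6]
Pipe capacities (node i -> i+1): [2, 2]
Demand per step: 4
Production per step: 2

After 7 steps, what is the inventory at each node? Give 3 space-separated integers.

Step 1: demand=4,sold=4 ship[1->2]=2 ship[0->1]=2 prod=2 -> inv=[5 2 4]
Step 2: demand=4,sold=4 ship[1->2]=2 ship[0->1]=2 prod=2 -> inv=[5 2 2]
Step 3: demand=4,sold=2 ship[1->2]=2 ship[0->1]=2 prod=2 -> inv=[5 2 2]
Step 4: demand=4,sold=2 ship[1->2]=2 ship[0->1]=2 prod=2 -> inv=[5 2 2]
Step 5: demand=4,sold=2 ship[1->2]=2 ship[0->1]=2 prod=2 -> inv=[5 2 2]
Step 6: demand=4,sold=2 ship[1->2]=2 ship[0->1]=2 prod=2 -> inv=[5 2 2]
Step 7: demand=4,sold=2 ship[1->2]=2 ship[0->1]=2 prod=2 -> inv=[5 2 2]

5 2 2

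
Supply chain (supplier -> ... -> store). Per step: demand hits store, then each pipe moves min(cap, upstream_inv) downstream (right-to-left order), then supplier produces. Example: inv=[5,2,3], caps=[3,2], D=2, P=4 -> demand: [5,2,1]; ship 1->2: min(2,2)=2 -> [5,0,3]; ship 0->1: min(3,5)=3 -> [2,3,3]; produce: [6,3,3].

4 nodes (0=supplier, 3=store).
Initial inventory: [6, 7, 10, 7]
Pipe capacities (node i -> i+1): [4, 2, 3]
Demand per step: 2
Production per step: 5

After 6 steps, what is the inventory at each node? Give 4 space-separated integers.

Step 1: demand=2,sold=2 ship[2->3]=3 ship[1->2]=2 ship[0->1]=4 prod=5 -> inv=[7 9 9 8]
Step 2: demand=2,sold=2 ship[2->3]=3 ship[1->2]=2 ship[0->1]=4 prod=5 -> inv=[8 11 8 9]
Step 3: demand=2,sold=2 ship[2->3]=3 ship[1->2]=2 ship[0->1]=4 prod=5 -> inv=[9 13 7 10]
Step 4: demand=2,sold=2 ship[2->3]=3 ship[1->2]=2 ship[0->1]=4 prod=5 -> inv=[10 15 6 11]
Step 5: demand=2,sold=2 ship[2->3]=3 ship[1->2]=2 ship[0->1]=4 prod=5 -> inv=[11 17 5 12]
Step 6: demand=2,sold=2 ship[2->3]=3 ship[1->2]=2 ship[0->1]=4 prod=5 -> inv=[12 19 4 13]

12 19 4 13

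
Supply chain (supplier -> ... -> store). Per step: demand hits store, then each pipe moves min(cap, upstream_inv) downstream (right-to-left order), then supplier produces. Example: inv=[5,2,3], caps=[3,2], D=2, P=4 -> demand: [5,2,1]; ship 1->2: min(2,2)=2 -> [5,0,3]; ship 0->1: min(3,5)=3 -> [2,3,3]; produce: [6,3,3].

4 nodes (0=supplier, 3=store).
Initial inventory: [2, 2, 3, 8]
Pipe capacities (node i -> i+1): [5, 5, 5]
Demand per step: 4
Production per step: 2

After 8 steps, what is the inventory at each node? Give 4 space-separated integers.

Step 1: demand=4,sold=4 ship[2->3]=3 ship[1->2]=2 ship[0->1]=2 prod=2 -> inv=[2 2 2 7]
Step 2: demand=4,sold=4 ship[2->3]=2 ship[1->2]=2 ship[0->1]=2 prod=2 -> inv=[2 2 2 5]
Step 3: demand=4,sold=4 ship[2->3]=2 ship[1->2]=2 ship[0->1]=2 prod=2 -> inv=[2 2 2 3]
Step 4: demand=4,sold=3 ship[2->3]=2 ship[1->2]=2 ship[0->1]=2 prod=2 -> inv=[2 2 2 2]
Step 5: demand=4,sold=2 ship[2->3]=2 ship[1->2]=2 ship[0->1]=2 prod=2 -> inv=[2 2 2 2]
Step 6: demand=4,sold=2 ship[2->3]=2 ship[1->2]=2 ship[0->1]=2 prod=2 -> inv=[2 2 2 2]
Step 7: demand=4,sold=2 ship[2->3]=2 ship[1->2]=2 ship[0->1]=2 prod=2 -> inv=[2 2 2 2]
Step 8: demand=4,sold=2 ship[2->3]=2 ship[1->2]=2 ship[0->1]=2 prod=2 -> inv=[2 2 2 2]

2 2 2 2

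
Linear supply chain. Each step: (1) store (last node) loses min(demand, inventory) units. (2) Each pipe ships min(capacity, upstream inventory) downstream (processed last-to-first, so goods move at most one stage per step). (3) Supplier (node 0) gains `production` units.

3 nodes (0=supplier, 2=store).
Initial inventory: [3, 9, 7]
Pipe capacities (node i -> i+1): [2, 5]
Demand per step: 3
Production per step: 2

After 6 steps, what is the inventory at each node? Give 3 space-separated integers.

Step 1: demand=3,sold=3 ship[1->2]=5 ship[0->1]=2 prod=2 -> inv=[3 6 9]
Step 2: demand=3,sold=3 ship[1->2]=5 ship[0->1]=2 prod=2 -> inv=[3 3 11]
Step 3: demand=3,sold=3 ship[1->2]=3 ship[0->1]=2 prod=2 -> inv=[3 2 11]
Step 4: demand=3,sold=3 ship[1->2]=2 ship[0->1]=2 prod=2 -> inv=[3 2 10]
Step 5: demand=3,sold=3 ship[1->2]=2 ship[0->1]=2 prod=2 -> inv=[3 2 9]
Step 6: demand=3,sold=3 ship[1->2]=2 ship[0->1]=2 prod=2 -> inv=[3 2 8]

3 2 8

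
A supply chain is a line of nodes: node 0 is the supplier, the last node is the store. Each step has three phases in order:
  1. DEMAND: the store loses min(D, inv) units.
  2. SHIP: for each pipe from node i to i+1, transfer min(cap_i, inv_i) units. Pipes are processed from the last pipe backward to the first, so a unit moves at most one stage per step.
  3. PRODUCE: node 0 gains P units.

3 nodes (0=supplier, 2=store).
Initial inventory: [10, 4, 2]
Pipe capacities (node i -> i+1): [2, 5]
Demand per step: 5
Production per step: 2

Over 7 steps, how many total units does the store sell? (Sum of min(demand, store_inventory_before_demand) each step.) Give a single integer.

Answer: 16

Derivation:
Step 1: sold=2 (running total=2) -> [10 2 4]
Step 2: sold=4 (running total=6) -> [10 2 2]
Step 3: sold=2 (running total=8) -> [10 2 2]
Step 4: sold=2 (running total=10) -> [10 2 2]
Step 5: sold=2 (running total=12) -> [10 2 2]
Step 6: sold=2 (running total=14) -> [10 2 2]
Step 7: sold=2 (running total=16) -> [10 2 2]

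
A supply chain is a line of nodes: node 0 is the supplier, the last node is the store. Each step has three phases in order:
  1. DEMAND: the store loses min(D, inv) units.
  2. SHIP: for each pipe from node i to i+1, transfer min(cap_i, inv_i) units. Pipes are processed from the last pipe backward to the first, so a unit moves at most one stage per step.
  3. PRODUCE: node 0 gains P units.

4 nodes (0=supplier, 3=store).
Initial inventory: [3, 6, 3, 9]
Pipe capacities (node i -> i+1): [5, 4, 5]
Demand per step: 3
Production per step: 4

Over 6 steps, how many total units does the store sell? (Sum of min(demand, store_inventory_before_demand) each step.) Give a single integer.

Answer: 18

Derivation:
Step 1: sold=3 (running total=3) -> [4 5 4 9]
Step 2: sold=3 (running total=6) -> [4 5 4 10]
Step 3: sold=3 (running total=9) -> [4 5 4 11]
Step 4: sold=3 (running total=12) -> [4 5 4 12]
Step 5: sold=3 (running total=15) -> [4 5 4 13]
Step 6: sold=3 (running total=18) -> [4 5 4 14]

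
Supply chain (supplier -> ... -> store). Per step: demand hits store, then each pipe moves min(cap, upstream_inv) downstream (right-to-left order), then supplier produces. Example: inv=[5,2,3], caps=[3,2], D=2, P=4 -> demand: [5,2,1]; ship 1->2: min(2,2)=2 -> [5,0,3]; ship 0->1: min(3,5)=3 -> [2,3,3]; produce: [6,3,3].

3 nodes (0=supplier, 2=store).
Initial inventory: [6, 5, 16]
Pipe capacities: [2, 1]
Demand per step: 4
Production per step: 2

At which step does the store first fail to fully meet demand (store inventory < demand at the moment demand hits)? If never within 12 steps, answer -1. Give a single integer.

Step 1: demand=4,sold=4 ship[1->2]=1 ship[0->1]=2 prod=2 -> [6 6 13]
Step 2: demand=4,sold=4 ship[1->2]=1 ship[0->1]=2 prod=2 -> [6 7 10]
Step 3: demand=4,sold=4 ship[1->2]=1 ship[0->1]=2 prod=2 -> [6 8 7]
Step 4: demand=4,sold=4 ship[1->2]=1 ship[0->1]=2 prod=2 -> [6 9 4]
Step 5: demand=4,sold=4 ship[1->2]=1 ship[0->1]=2 prod=2 -> [6 10 1]
Step 6: demand=4,sold=1 ship[1->2]=1 ship[0->1]=2 prod=2 -> [6 11 1]
Step 7: demand=4,sold=1 ship[1->2]=1 ship[0->1]=2 prod=2 -> [6 12 1]
Step 8: demand=4,sold=1 ship[1->2]=1 ship[0->1]=2 prod=2 -> [6 13 1]
Step 9: demand=4,sold=1 ship[1->2]=1 ship[0->1]=2 prod=2 -> [6 14 1]
Step 10: demand=4,sold=1 ship[1->2]=1 ship[0->1]=2 prod=2 -> [6 15 1]
Step 11: demand=4,sold=1 ship[1->2]=1 ship[0->1]=2 prod=2 -> [6 16 1]
Step 12: demand=4,sold=1 ship[1->2]=1 ship[0->1]=2 prod=2 -> [6 17 1]
First stockout at step 6

6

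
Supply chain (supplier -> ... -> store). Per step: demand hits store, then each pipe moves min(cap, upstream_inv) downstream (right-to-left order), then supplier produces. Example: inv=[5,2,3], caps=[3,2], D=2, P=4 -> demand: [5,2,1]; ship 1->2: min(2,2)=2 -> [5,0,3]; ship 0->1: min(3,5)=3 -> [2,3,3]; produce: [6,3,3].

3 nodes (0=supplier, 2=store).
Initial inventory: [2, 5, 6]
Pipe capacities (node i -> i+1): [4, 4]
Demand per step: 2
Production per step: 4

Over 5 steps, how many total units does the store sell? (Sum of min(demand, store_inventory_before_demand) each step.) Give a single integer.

Answer: 10

Derivation:
Step 1: sold=2 (running total=2) -> [4 3 8]
Step 2: sold=2 (running total=4) -> [4 4 9]
Step 3: sold=2 (running total=6) -> [4 4 11]
Step 4: sold=2 (running total=8) -> [4 4 13]
Step 5: sold=2 (running total=10) -> [4 4 15]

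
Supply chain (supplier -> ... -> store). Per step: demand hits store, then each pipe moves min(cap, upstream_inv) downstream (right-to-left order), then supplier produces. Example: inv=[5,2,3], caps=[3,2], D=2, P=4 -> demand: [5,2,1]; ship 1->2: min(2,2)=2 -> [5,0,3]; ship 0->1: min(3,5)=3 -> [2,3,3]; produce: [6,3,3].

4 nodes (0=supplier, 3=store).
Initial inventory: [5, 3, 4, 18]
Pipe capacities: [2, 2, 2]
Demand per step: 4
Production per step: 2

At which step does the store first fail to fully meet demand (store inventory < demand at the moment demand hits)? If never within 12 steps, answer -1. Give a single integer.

Step 1: demand=4,sold=4 ship[2->3]=2 ship[1->2]=2 ship[0->1]=2 prod=2 -> [5 3 4 16]
Step 2: demand=4,sold=4 ship[2->3]=2 ship[1->2]=2 ship[0->1]=2 prod=2 -> [5 3 4 14]
Step 3: demand=4,sold=4 ship[2->3]=2 ship[1->2]=2 ship[0->1]=2 prod=2 -> [5 3 4 12]
Step 4: demand=4,sold=4 ship[2->3]=2 ship[1->2]=2 ship[0->1]=2 prod=2 -> [5 3 4 10]
Step 5: demand=4,sold=4 ship[2->3]=2 ship[1->2]=2 ship[0->1]=2 prod=2 -> [5 3 4 8]
Step 6: demand=4,sold=4 ship[2->3]=2 ship[1->2]=2 ship[0->1]=2 prod=2 -> [5 3 4 6]
Step 7: demand=4,sold=4 ship[2->3]=2 ship[1->2]=2 ship[0->1]=2 prod=2 -> [5 3 4 4]
Step 8: demand=4,sold=4 ship[2->3]=2 ship[1->2]=2 ship[0->1]=2 prod=2 -> [5 3 4 2]
Step 9: demand=4,sold=2 ship[2->3]=2 ship[1->2]=2 ship[0->1]=2 prod=2 -> [5 3 4 2]
Step 10: demand=4,sold=2 ship[2->3]=2 ship[1->2]=2 ship[0->1]=2 prod=2 -> [5 3 4 2]
Step 11: demand=4,sold=2 ship[2->3]=2 ship[1->2]=2 ship[0->1]=2 prod=2 -> [5 3 4 2]
Step 12: demand=4,sold=2 ship[2->3]=2 ship[1->2]=2 ship[0->1]=2 prod=2 -> [5 3 4 2]
First stockout at step 9

9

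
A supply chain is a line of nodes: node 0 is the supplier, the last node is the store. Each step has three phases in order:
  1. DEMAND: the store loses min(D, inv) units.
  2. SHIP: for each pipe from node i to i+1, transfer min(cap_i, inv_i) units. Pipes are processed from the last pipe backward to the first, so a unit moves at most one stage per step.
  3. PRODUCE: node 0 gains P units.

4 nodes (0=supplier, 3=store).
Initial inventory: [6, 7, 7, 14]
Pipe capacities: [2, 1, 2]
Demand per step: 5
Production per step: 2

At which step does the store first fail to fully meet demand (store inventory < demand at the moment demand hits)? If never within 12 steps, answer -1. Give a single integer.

Step 1: demand=5,sold=5 ship[2->3]=2 ship[1->2]=1 ship[0->1]=2 prod=2 -> [6 8 6 11]
Step 2: demand=5,sold=5 ship[2->3]=2 ship[1->2]=1 ship[0->1]=2 prod=2 -> [6 9 5 8]
Step 3: demand=5,sold=5 ship[2->3]=2 ship[1->2]=1 ship[0->1]=2 prod=2 -> [6 10 4 5]
Step 4: demand=5,sold=5 ship[2->3]=2 ship[1->2]=1 ship[0->1]=2 prod=2 -> [6 11 3 2]
Step 5: demand=5,sold=2 ship[2->3]=2 ship[1->2]=1 ship[0->1]=2 prod=2 -> [6 12 2 2]
Step 6: demand=5,sold=2 ship[2->3]=2 ship[1->2]=1 ship[0->1]=2 prod=2 -> [6 13 1 2]
Step 7: demand=5,sold=2 ship[2->3]=1 ship[1->2]=1 ship[0->1]=2 prod=2 -> [6 14 1 1]
Step 8: demand=5,sold=1 ship[2->3]=1 ship[1->2]=1 ship[0->1]=2 prod=2 -> [6 15 1 1]
Step 9: demand=5,sold=1 ship[2->3]=1 ship[1->2]=1 ship[0->1]=2 prod=2 -> [6 16 1 1]
Step 10: demand=5,sold=1 ship[2->3]=1 ship[1->2]=1 ship[0->1]=2 prod=2 -> [6 17 1 1]
Step 11: demand=5,sold=1 ship[2->3]=1 ship[1->2]=1 ship[0->1]=2 prod=2 -> [6 18 1 1]
Step 12: demand=5,sold=1 ship[2->3]=1 ship[1->2]=1 ship[0->1]=2 prod=2 -> [6 19 1 1]
First stockout at step 5

5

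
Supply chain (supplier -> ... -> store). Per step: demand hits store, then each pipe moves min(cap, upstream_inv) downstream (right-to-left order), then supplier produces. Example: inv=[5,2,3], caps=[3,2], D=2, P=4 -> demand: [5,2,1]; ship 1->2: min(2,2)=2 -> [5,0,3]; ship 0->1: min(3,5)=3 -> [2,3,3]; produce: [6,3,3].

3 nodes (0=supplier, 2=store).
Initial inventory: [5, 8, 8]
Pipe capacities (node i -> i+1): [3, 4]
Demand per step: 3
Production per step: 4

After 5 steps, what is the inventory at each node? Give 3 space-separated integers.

Step 1: demand=3,sold=3 ship[1->2]=4 ship[0->1]=3 prod=4 -> inv=[6 7 9]
Step 2: demand=3,sold=3 ship[1->2]=4 ship[0->1]=3 prod=4 -> inv=[7 6 10]
Step 3: demand=3,sold=3 ship[1->2]=4 ship[0->1]=3 prod=4 -> inv=[8 5 11]
Step 4: demand=3,sold=3 ship[1->2]=4 ship[0->1]=3 prod=4 -> inv=[9 4 12]
Step 5: demand=3,sold=3 ship[1->2]=4 ship[0->1]=3 prod=4 -> inv=[10 3 13]

10 3 13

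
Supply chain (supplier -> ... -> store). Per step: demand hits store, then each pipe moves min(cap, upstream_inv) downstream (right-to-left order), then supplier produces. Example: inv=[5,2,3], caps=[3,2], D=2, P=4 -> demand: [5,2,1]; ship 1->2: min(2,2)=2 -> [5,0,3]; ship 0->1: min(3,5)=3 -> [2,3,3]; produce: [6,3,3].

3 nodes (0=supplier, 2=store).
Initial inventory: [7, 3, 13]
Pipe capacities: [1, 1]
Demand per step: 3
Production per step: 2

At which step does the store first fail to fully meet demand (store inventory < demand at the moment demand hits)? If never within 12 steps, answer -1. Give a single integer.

Step 1: demand=3,sold=3 ship[1->2]=1 ship[0->1]=1 prod=2 -> [8 3 11]
Step 2: demand=3,sold=3 ship[1->2]=1 ship[0->1]=1 prod=2 -> [9 3 9]
Step 3: demand=3,sold=3 ship[1->2]=1 ship[0->1]=1 prod=2 -> [10 3 7]
Step 4: demand=3,sold=3 ship[1->2]=1 ship[0->1]=1 prod=2 -> [11 3 5]
Step 5: demand=3,sold=3 ship[1->2]=1 ship[0->1]=1 prod=2 -> [12 3 3]
Step 6: demand=3,sold=3 ship[1->2]=1 ship[0->1]=1 prod=2 -> [13 3 1]
Step 7: demand=3,sold=1 ship[1->2]=1 ship[0->1]=1 prod=2 -> [14 3 1]
Step 8: demand=3,sold=1 ship[1->2]=1 ship[0->1]=1 prod=2 -> [15 3 1]
Step 9: demand=3,sold=1 ship[1->2]=1 ship[0->1]=1 prod=2 -> [16 3 1]
Step 10: demand=3,sold=1 ship[1->2]=1 ship[0->1]=1 prod=2 -> [17 3 1]
Step 11: demand=3,sold=1 ship[1->2]=1 ship[0->1]=1 prod=2 -> [18 3 1]
Step 12: demand=3,sold=1 ship[1->2]=1 ship[0->1]=1 prod=2 -> [19 3 1]
First stockout at step 7

7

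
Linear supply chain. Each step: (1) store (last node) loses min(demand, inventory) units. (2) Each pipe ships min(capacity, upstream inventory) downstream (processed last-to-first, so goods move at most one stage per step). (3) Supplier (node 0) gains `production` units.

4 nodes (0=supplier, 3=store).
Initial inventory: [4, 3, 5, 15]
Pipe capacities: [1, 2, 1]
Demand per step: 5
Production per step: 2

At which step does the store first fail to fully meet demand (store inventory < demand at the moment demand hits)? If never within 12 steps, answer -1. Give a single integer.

Step 1: demand=5,sold=5 ship[2->3]=1 ship[1->2]=2 ship[0->1]=1 prod=2 -> [5 2 6 11]
Step 2: demand=5,sold=5 ship[2->3]=1 ship[1->2]=2 ship[0->1]=1 prod=2 -> [6 1 7 7]
Step 3: demand=5,sold=5 ship[2->3]=1 ship[1->2]=1 ship[0->1]=1 prod=2 -> [7 1 7 3]
Step 4: demand=5,sold=3 ship[2->3]=1 ship[1->2]=1 ship[0->1]=1 prod=2 -> [8 1 7 1]
Step 5: demand=5,sold=1 ship[2->3]=1 ship[1->2]=1 ship[0->1]=1 prod=2 -> [9 1 7 1]
Step 6: demand=5,sold=1 ship[2->3]=1 ship[1->2]=1 ship[0->1]=1 prod=2 -> [10 1 7 1]
Step 7: demand=5,sold=1 ship[2->3]=1 ship[1->2]=1 ship[0->1]=1 prod=2 -> [11 1 7 1]
Step 8: demand=5,sold=1 ship[2->3]=1 ship[1->2]=1 ship[0->1]=1 prod=2 -> [12 1 7 1]
Step 9: demand=5,sold=1 ship[2->3]=1 ship[1->2]=1 ship[0->1]=1 prod=2 -> [13 1 7 1]
Step 10: demand=5,sold=1 ship[2->3]=1 ship[1->2]=1 ship[0->1]=1 prod=2 -> [14 1 7 1]
Step 11: demand=5,sold=1 ship[2->3]=1 ship[1->2]=1 ship[0->1]=1 prod=2 -> [15 1 7 1]
Step 12: demand=5,sold=1 ship[2->3]=1 ship[1->2]=1 ship[0->1]=1 prod=2 -> [16 1 7 1]
First stockout at step 4

4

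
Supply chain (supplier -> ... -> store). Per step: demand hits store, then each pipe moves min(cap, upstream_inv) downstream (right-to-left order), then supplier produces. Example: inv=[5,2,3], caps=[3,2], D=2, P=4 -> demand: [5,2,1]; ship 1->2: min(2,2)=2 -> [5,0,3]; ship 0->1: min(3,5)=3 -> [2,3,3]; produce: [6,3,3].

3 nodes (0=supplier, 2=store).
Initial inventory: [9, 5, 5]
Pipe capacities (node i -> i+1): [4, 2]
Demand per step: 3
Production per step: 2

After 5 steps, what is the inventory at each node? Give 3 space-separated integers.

Step 1: demand=3,sold=3 ship[1->2]=2 ship[0->1]=4 prod=2 -> inv=[7 7 4]
Step 2: demand=3,sold=3 ship[1->2]=2 ship[0->1]=4 prod=2 -> inv=[5 9 3]
Step 3: demand=3,sold=3 ship[1->2]=2 ship[0->1]=4 prod=2 -> inv=[3 11 2]
Step 4: demand=3,sold=2 ship[1->2]=2 ship[0->1]=3 prod=2 -> inv=[2 12 2]
Step 5: demand=3,sold=2 ship[1->2]=2 ship[0->1]=2 prod=2 -> inv=[2 12 2]

2 12 2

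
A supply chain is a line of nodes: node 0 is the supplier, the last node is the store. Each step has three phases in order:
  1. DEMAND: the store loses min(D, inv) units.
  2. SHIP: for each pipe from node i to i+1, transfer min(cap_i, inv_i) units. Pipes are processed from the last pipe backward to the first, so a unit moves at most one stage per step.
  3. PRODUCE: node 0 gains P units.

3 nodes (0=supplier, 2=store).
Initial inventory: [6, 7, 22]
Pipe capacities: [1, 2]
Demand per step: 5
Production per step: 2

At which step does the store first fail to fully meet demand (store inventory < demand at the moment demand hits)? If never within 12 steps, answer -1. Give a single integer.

Step 1: demand=5,sold=5 ship[1->2]=2 ship[0->1]=1 prod=2 -> [7 6 19]
Step 2: demand=5,sold=5 ship[1->2]=2 ship[0->1]=1 prod=2 -> [8 5 16]
Step 3: demand=5,sold=5 ship[1->2]=2 ship[0->1]=1 prod=2 -> [9 4 13]
Step 4: demand=5,sold=5 ship[1->2]=2 ship[0->1]=1 prod=2 -> [10 3 10]
Step 5: demand=5,sold=5 ship[1->2]=2 ship[0->1]=1 prod=2 -> [11 2 7]
Step 6: demand=5,sold=5 ship[1->2]=2 ship[0->1]=1 prod=2 -> [12 1 4]
Step 7: demand=5,sold=4 ship[1->2]=1 ship[0->1]=1 prod=2 -> [13 1 1]
Step 8: demand=5,sold=1 ship[1->2]=1 ship[0->1]=1 prod=2 -> [14 1 1]
Step 9: demand=5,sold=1 ship[1->2]=1 ship[0->1]=1 prod=2 -> [15 1 1]
Step 10: demand=5,sold=1 ship[1->2]=1 ship[0->1]=1 prod=2 -> [16 1 1]
Step 11: demand=5,sold=1 ship[1->2]=1 ship[0->1]=1 prod=2 -> [17 1 1]
Step 12: demand=5,sold=1 ship[1->2]=1 ship[0->1]=1 prod=2 -> [18 1 1]
First stockout at step 7

7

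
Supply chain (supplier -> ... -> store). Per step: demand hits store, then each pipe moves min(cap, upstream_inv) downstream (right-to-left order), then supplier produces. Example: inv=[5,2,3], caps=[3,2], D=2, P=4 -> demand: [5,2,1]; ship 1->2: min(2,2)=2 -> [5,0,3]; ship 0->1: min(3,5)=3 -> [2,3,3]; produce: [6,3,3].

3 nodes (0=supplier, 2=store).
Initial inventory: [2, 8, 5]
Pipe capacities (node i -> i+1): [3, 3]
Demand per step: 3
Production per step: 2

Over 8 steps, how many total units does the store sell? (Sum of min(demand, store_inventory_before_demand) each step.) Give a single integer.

Step 1: sold=3 (running total=3) -> [2 7 5]
Step 2: sold=3 (running total=6) -> [2 6 5]
Step 3: sold=3 (running total=9) -> [2 5 5]
Step 4: sold=3 (running total=12) -> [2 4 5]
Step 5: sold=3 (running total=15) -> [2 3 5]
Step 6: sold=3 (running total=18) -> [2 2 5]
Step 7: sold=3 (running total=21) -> [2 2 4]
Step 8: sold=3 (running total=24) -> [2 2 3]

Answer: 24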